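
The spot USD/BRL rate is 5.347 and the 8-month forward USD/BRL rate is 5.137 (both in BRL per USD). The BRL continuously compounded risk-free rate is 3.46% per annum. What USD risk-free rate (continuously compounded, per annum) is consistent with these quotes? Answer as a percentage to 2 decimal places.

9.47%

F = S·e^((r_BRL − r_USD)T) ⇒ r_USD = r_BRL − ln(F/S)/T
ln(5.137/5.347) = -0.040066; /(8/12) = -0.060099
r_USD = 0.0346 + 0.060099 = 0.094699
r_USD = 9.47%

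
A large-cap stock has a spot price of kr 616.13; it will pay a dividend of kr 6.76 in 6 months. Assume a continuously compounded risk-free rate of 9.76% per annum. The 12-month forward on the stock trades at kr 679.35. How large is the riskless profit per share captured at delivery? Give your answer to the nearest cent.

kr 7.15 per share

PV(dividends) I = 6.76·e^(−0.0976·6/12) = 6.4380
Fair forward F* = (S − I)·e^(rT) = (616.13 − 6.4380)·e^0.097600 = 609.6920 × 1.102522 = 672.1988
Market kr 679.35 > fair 672.1988: forward overpriced → cash-and-carry (borrow at r, buy the stock and collect the dividends, short the forward).
Profit at T = |F_mkt − F*| = |679.35 − 672.1988| = kr 7.15 per share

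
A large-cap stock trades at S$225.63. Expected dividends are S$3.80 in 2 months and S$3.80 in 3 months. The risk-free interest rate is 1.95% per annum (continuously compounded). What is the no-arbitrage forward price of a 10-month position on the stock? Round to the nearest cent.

PV(dividends) I = 3.80·e^(−0.0195·2/12) + 3.80·e^(−0.0195·3/12)
I = 3.7877 + 3.7815 = 7.5692
F = (S − I)·e^(rT) = (225.63 − 7.5692) · e^(0.0195·10/12)
= 218.0608 · e^0.016250 = 218.0608 × 1.016383 = S$221.63

S$221.63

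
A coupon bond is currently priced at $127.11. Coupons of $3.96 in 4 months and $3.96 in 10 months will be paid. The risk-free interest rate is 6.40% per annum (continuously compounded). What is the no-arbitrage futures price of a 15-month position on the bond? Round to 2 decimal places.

PV(coupons) I = 3.96·e^(−0.0640·4/12) + 3.96·e^(−0.0640·10/12)
I = 3.8764 + 3.7543 = 7.6307
F = (S − I)·e^(rT) = (127.11 − 7.6307) · e^(0.0640·15/12)
= 119.4793 · e^0.080000 = 119.4793 × 1.083287 = $129.43

$129.43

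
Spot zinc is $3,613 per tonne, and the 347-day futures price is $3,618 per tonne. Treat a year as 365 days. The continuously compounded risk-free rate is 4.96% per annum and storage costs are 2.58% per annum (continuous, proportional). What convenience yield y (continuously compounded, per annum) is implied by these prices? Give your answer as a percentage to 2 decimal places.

7.39%

F = S·e^((r+u−y)T) ⇒ (r+u−y) = ln(F/S)/T
ln(3618/3613) = 0.001383; /T ⇒ 0.001455
y = r + u − ln(F/S)/T = 0.0496 + 0.0258 − 0.001455 = 0.073945
y = 7.39%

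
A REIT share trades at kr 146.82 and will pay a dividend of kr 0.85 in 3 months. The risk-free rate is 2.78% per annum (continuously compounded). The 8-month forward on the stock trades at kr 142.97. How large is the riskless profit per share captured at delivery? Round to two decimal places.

kr 5.74 per share

PV(dividends) I = 0.85·e^(−0.0278·3/12) = 0.8441
Fair forward F* = (S − I)·e^(rT) = (146.82 − 0.8441)·e^0.018533 = 145.9759 × 1.018706 = 148.7065
Market kr 142.97 < fair 148.7065: forward underpriced → reverse cash-and-carry (short the stock, invest proceeds at r, pay the dividends, go long the forward).
Profit at T = |F_mkt − F*| = |142.97 − 148.7065| = kr 5.74 per share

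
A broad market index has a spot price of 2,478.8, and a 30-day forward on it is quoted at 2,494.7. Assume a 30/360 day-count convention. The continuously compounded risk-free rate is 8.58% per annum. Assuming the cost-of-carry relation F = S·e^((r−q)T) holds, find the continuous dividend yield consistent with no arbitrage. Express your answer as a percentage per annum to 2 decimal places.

From F = S·e^((r−q)T): (r − q) = ln(F/S)/T
ln(2494.7/2478.8) = ln(1.006414) = 0.006394
(r − q) = 0.006394 / (30/360) = 0.076728
q = r − ln(F/S)/T = 0.0858 − 0.076728 = 0.009072
q = 0.91%

0.91%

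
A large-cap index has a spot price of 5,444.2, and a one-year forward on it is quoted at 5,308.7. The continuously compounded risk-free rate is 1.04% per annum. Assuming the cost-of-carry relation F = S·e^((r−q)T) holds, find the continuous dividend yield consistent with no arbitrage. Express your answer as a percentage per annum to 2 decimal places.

From F = S·e^((r−q)T): (r − q) = ln(F/S)/T
ln(5308.7/5444.2) = ln(0.975111) = -0.025204
(r − q) = -0.025204 / (12/12) = -0.025204
q = r − ln(F/S)/T = 0.0104 + 0.025204 = 0.035604
q = 3.56%

3.56%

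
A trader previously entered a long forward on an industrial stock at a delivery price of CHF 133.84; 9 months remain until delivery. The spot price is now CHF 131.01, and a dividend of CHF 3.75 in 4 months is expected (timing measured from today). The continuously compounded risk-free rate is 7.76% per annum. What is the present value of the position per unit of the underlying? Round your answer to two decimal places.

CHF 1.08

PV(remaining dividends) I = 3.75·e^(−0.0776·4/12) = 3.6542
Current forward F = (S − I)·e^(rT) = (131.01 − 3.6542)·e^(0.0776·9/12) = 127.3558 × 1.059927 = 134.9879
Value (long) = (F − K)·e^(−rT) = (134.9879 − 133.84) × 0.943461 = 1.0830
Value = CHF 1.08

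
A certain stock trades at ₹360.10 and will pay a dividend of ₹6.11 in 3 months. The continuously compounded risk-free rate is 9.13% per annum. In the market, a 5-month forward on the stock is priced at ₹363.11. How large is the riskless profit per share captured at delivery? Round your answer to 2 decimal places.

₹4.75 per share

PV(dividends) I = 6.11·e^(−0.0913·3/12) = 5.9721
Fair forward F* = (S − I)·e^(rT) = (360.10 − 5.9721)·e^0.038042 = 354.1279 × 1.038775 = 367.8592
Market ₹363.11 < fair 367.8592: forward underpriced → reverse cash-and-carry (short the stock, invest proceeds at r, pay the dividends, go long the forward).
Profit at T = |F_mkt − F*| = |363.11 − 367.8592| = ₹4.75 per share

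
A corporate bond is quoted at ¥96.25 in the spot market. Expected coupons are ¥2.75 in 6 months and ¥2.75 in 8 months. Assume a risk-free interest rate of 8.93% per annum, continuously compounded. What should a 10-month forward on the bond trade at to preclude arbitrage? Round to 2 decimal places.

PV(coupons) I = 2.75·e^(−0.0893·6/12) + 2.75·e^(−0.0893·8/12)
I = 2.6299 + 2.5911 = 5.2210
F = (S − I)·e^(rT) = (96.25 − 5.2210) · e^(0.0893·10/12)
= 91.0290 · e^0.074417 = 91.0290 × 1.077256 = ¥98.06

¥98.06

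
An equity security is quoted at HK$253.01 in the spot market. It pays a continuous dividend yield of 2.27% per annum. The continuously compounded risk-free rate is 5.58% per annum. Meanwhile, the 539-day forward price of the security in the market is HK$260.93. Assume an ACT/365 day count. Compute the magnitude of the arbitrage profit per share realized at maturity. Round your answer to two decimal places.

HK$4.75 per share

Fair forward: F* = S·e^(carry·T), with carry = (r − q) = 0.0558 − 0.0227 = 0.0331
F* = 253.01 · e^(0.0331 × 539/365) = 253.01 · e^0.048879 = 253.01 × 1.050093 = HK$265.6840
Market HK$260.93 < fair HK$265.6840: forward underpriced → reverse cash-and-carry (short spot, go long the forward).
At maturity, profit = |F_mkt − F*| = |260.93 − 265.6840| = HK$4.75 per share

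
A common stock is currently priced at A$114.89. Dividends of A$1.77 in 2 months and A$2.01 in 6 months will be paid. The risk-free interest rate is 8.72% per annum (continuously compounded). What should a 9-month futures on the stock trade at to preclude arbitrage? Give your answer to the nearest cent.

PV(dividends) I = 1.77·e^(−0.0872·2/12) + 2.01·e^(−0.0872·6/12)
I = 1.7445 + 1.9242 = 3.6687
F = (S − I)·e^(rT) = (114.89 − 3.6687) · e^(0.0872·9/12)
= 111.2213 · e^0.065400 = 111.2213 × 1.067586 = A$118.74

A$118.74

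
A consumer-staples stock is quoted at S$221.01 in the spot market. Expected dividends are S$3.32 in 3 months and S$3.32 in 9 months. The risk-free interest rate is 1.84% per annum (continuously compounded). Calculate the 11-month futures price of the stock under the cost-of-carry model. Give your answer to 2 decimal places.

PV(dividends) I = 3.32·e^(−0.0184·3/12) + 3.32·e^(−0.0184·9/12)
I = 3.3048 + 3.2745 = 6.5793
F = (S − I)·e^(rT) = (221.01 − 6.5793) · e^(0.0184·11/12)
= 214.4307 · e^0.016867 = 214.4307 × 1.017010 = S$218.08

S$218.08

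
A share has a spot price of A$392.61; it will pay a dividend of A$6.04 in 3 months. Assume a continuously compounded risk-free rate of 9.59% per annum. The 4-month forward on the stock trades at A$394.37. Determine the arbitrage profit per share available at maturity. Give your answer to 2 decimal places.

PV(dividends) I = 6.04·e^(−0.0959·3/12) = 5.8969
Fair forward F* = (S − I)·e^(rT) = (392.61 − 5.8969)·e^0.031967 = 386.7131 × 1.032483 = 399.2747
Market A$394.37 < fair 399.2747: forward underpriced → reverse cash-and-carry (short the stock, invest proceeds at r, pay the dividends, go long the forward).
Profit at T = |F_mkt − F*| = |394.37 − 399.2747| = A$4.90 per share

A$4.90 per share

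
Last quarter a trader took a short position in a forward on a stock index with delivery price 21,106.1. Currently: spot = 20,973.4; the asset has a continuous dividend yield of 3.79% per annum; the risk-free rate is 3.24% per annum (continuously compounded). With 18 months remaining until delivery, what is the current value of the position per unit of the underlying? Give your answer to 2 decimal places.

Current fair forward for the remaining 18 months: F = S·e^((r − q)·T), (r − q) = 0.0324 − 0.0379 = -0.0055
F = 20973.4 · e^(-0.0055 × 18/12) = 20973.4 × 0.99178394 = 20801.0813
Value of long forward = (F − K)·e^(−rT) = (20801.0813 − 21106.1) · e^(−0.0324·18/12)
= -305.0187 × 0.95256208 = -290.55
Short position value = −(long value) = 290.55

290.55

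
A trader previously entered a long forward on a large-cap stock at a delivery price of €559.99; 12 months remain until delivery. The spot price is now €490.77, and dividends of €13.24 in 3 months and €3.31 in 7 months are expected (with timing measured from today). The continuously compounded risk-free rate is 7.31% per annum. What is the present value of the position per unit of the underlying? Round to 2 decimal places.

PV(remaining dividends) I = 13.24·e^(−0.0731·3/12) + 3.31·e^(−0.0731·7/12) = 16.1721
Current forward F = (S − I)·e^(rT) = (490.77 − 16.1721)·e^(0.0731·12/12) = 474.5979 × 1.075838 = 510.5905
Value (long) = (F − K)·e^(−rT) = (510.5905 − 559.99) × 0.929508 = -45.9172
Value = -€45.92

-€45.92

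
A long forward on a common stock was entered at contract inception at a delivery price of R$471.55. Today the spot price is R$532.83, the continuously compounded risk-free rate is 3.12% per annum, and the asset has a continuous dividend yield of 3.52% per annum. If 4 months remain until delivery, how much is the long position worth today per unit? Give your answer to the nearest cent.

R$59.94

Current fair forward for the remaining 4 months: F = S·e^((r − q)·T), (r − q) = 0.0312 − 0.0352 = -0.0040
F = 532.83 · e^(-0.0040 × 4/12) = 532.83 × 0.998668 = 532.1203
Value of long forward = (F − K)·e^(−rT) = (532.1203 − 471.55) · e^(−0.0312·4/12)
= 60.5703 × 0.989654 = 59.94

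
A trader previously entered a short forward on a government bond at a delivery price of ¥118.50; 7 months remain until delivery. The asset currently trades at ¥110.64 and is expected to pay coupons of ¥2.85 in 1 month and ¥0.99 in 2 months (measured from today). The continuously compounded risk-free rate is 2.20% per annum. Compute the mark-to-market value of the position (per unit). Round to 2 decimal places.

PV(remaining coupons) I = 2.85·e^(−0.0220·1/12) + 0.99·e^(−0.0220·2/12) = 3.8312
Current forward F = (S − I)·e^(rT) = (110.64 − 3.8312)·e^(0.0220·7/12) = 106.8088 × 1.012916 = 108.1883
Value (long) = (F − K)·e^(−rT) = (108.1883 − 118.50) × 0.987249 = -10.1802
Short position value = −(long value) = ¥10.18

¥10.18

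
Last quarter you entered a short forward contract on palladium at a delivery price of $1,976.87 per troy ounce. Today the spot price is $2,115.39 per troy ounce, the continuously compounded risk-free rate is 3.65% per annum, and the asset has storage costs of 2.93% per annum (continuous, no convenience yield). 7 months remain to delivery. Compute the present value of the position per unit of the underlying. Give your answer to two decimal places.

Current fair forward for the remaining 7 months: F = S·e^((r + u)·T), (r + u) = 0.0365 + 0.0293 = 0.0658
F = 2115.39 · e^(0.0658 × 7/12) = 2115.39 × 1.03912949 = 2198.1641
Value of long forward = (F − K)·e^(−rT) = (2198.1641 − 1976.87) · e^(−0.0365·7/12)
= 221.2941 × 0.97893340 = 216.63
Short position value = −(long value) = -$216.63

-$216.63 per troy ounce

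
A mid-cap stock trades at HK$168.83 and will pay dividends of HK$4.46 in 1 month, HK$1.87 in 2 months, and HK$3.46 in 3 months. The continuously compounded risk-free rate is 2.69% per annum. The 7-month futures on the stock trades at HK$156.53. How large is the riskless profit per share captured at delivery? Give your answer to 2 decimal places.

HK$5.07 per share

PV(dividends) I = 4.46·e^(−0.0269·1/12) + 1.87·e^(−0.0269·2/12) + 3.46·e^(−0.0269·3/12) = 9.7485
Fair futures F* = (S − I)·e^(rT) = (168.83 − 9.7485)·e^0.015692 = 159.0815 × 1.015816 = 161.5975
Market HK$156.53 < fair 161.5975: forward underpriced → reverse cash-and-carry (short the stock, invest proceeds at r, pay the dividends, go long the forward).
Profit at T = |F_mkt − F*| = |156.53 − 161.5975| = HK$5.07 per share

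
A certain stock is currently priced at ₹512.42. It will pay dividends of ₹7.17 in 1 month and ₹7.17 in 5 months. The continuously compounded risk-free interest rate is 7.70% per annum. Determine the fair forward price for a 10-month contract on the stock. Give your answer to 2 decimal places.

₹531.38

PV(dividends) I = 7.17·e^(−0.0770·1/12) + 7.17·e^(−0.0770·5/12)
I = 7.1241 + 6.9436 = 14.0677
F = (S − I)·e^(rT) = (512.42 − 14.0677) · e^(0.0770·10/12)
= 498.3523 · e^0.064167 = 498.3523 × 1.066270 = ₹531.38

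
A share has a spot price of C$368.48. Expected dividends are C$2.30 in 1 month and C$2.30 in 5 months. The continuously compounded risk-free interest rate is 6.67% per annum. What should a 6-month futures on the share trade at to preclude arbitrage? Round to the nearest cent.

PV(dividends) I = 2.30·e^(−0.0667·1/12) + 2.30·e^(−0.0667·5/12)
I = 2.2873 + 2.2370 = 4.5243
F = (S − I)·e^(rT) = (368.48 − 4.5243) · e^(0.0667·6/12)
= 363.9557 · e^0.033350 = 363.9557 × 1.033912 = C$376.30

C$376.30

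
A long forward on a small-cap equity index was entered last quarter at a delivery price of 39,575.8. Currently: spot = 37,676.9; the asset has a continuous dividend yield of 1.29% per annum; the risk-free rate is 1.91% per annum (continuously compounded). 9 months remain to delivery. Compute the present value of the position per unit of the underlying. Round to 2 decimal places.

-1698.78

Current fair forward for the remaining 9 months: F = S·e^((r − q)·T), (r − q) = 0.0191 − 0.0129 = 0.0062
F = 37676.9 · e^(0.0062 × 9/12) = 37676.9 × 1.00466083 = 37852.5056
Value of long forward = (F − K)·e^(−rT) = (37852.5056 − 39575.8) · e^(−0.0191·9/12)
= -1723.2944 × 0.98577711 = -1698.78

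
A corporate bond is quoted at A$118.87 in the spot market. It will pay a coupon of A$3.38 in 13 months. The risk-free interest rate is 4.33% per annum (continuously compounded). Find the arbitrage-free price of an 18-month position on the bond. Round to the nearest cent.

A$123.41

PV(coupons) I = 3.38·e^(−0.0433·13/12)
I = 3.2251
F = (S − I)·e^(rT) = (118.87 − 3.2251) · e^(0.0433·18/12)
= 115.6449 · e^0.064950 = 115.6449 × 1.067106 = A$123.41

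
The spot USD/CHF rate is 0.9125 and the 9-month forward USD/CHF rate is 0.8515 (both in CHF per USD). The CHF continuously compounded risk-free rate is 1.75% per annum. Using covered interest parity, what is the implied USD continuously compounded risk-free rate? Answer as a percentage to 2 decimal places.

F = S·e^((r_CHF − r_USD)T) ⇒ r_USD = r_CHF − ln(F/S)/T
ln(0.8515/0.9125) = -0.069189; /(9/12) = -0.092252
r_USD = 0.0175 + 0.092252 = 0.109752
r_USD = 10.98%

10.98%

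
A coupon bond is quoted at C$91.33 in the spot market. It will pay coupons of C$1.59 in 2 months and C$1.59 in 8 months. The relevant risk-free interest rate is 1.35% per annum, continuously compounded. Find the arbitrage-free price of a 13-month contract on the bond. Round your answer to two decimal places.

C$89.47

PV(coupons) I = 1.59·e^(−0.0135·2/12) + 1.59·e^(−0.0135·8/12)
I = 1.5864 + 1.5758 = 3.1622
F = (S − I)·e^(rT) = (91.33 − 3.1622) · e^(0.0135·13/12)
= 88.1678 · e^0.014625 = 88.1678 × 1.014732 = C$89.47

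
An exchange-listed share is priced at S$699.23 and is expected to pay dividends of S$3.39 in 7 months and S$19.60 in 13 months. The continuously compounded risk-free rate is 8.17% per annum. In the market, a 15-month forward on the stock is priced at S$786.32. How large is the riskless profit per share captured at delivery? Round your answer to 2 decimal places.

PV(dividends) I = 3.39·e^(−0.0817·7/12) + 19.60·e^(−0.0817·13/12) = 21.1720
Fair forward F* = (S − I)·e^(rT) = (699.23 − 21.1720)·e^0.102125 = 678.0580 × 1.107522 = 750.9642
Market S$786.32 > fair 750.9642: forward overpriced → cash-and-carry (borrow at r, buy the stock and collect the dividends, short the forward).
Profit at T = |F_mkt − F*| = |786.32 − 750.9642| = S$35.36 per share

S$35.36 per share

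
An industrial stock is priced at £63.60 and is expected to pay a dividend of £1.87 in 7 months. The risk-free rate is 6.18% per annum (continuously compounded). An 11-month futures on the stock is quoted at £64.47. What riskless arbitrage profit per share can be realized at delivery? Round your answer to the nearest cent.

PV(dividends) I = 1.87·e^(−0.0618·7/12) = 1.8038
Fair futures F* = (S − I)·e^(rT) = (63.60 − 1.8038)·e^0.056650 = 61.7962 × 1.058285 = 65.3980
Market £64.47 < fair 65.3980: forward underpriced → reverse cash-and-carry (short the stock, invest proceeds at r, pay the dividends, go long the forward).
Profit at T = |F_mkt − F*| = |64.47 − 65.3980| = £0.93 per share

£0.93 per share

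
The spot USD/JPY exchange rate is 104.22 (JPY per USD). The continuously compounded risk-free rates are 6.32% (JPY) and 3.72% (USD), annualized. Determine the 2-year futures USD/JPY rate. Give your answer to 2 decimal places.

F = S·e^((r_JPY − r_USD)T) = 104.22 · e^((0.0632 − 0.0372) × 2)
= 104.22 · e^0.052000 = 104.22 × 1.053376
F = 109.78 JPY per USD

109.78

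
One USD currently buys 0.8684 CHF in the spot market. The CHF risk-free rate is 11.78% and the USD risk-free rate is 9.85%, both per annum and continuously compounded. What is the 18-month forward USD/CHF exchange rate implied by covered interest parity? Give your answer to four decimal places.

0.8939

F = S·e^((r_CHF − r_USD)T) = 0.8684 · e^((0.1178 − 0.0985) × 18/12)
= 0.8684 · e^0.028950 = 0.8684 × 1.029373
F = 0.8939 CHF per USD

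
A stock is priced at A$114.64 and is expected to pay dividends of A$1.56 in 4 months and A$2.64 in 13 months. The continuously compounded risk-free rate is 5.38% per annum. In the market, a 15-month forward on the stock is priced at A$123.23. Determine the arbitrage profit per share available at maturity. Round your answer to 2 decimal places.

PV(dividends) I = 1.56·e^(−0.0538·4/12) + 2.64·e^(−0.0538·13/12) = 4.0228
Fair forward F* = (S − I)·e^(rT) = (114.64 − 4.0228)·e^0.067250 = 110.6172 × 1.069563 = 118.3121
Market A$123.23 > fair 118.3121: forward overpriced → cash-and-carry (borrow at r, buy the stock and collect the dividends, short the forward).
Profit at T = |F_mkt − F*| = |123.23 − 118.3121| = A$4.92 per share

A$4.92 per share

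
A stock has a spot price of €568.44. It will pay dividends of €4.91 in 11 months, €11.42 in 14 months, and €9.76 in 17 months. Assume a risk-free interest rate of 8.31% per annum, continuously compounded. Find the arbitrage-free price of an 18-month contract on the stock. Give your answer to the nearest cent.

€617.18

PV(dividends) I = 4.91·e^(−0.0831·11/12) + 11.42·e^(−0.0831·14/12) + 9.76·e^(−0.0831·17/12)
I = 4.5499 + 10.3648 + 8.6761 = 23.5908
F = (S − I)·e^(rT) = (568.44 − 23.5908) · e^(0.0831·18/12)
= 544.8492 · e^0.124650 = 544.8492 × 1.132752 = €617.18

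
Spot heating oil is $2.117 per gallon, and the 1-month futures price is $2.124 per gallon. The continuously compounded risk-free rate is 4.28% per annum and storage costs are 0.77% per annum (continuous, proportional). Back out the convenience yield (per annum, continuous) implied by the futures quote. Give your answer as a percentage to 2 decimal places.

F = S·e^((r+u−y)T) ⇒ (r+u−y) = ln(F/S)/T
ln(2.124/2.117) = 0.003301; /T ⇒ 0.039612
y = r + u − ln(F/S)/T = 0.0428 + 0.0077 − 0.039612 = 0.010888
y = 1.09%

1.09%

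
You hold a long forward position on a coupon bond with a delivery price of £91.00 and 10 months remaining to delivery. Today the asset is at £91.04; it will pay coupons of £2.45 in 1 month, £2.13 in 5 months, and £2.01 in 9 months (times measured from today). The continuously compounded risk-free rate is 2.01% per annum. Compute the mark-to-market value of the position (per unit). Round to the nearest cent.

PV(remaining coupons) I = 2.45·e^(−0.0201·1/12) + 2.13·e^(−0.0201·5/12) + 2.01·e^(−0.0201·9/12) = 6.5381
Current forward F = (S − I)·e^(rT) = (91.04 − 6.5381)·e^(0.0201·10/12) = 84.5019 × 1.016891 = 85.9292
Value (long) = (F − K)·e^(−rT) = (85.9292 − 91.00) × 0.983390 = -4.9866
Value = -£4.99

-£4.99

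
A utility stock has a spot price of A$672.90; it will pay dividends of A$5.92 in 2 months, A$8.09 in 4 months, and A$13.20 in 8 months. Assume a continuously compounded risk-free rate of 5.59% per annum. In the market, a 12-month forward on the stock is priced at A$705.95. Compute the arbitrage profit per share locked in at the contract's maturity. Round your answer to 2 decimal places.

PV(dividends) I = 5.92·e^(−0.0559·2/12) + 8.09·e^(−0.0559·4/12) + 13.20·e^(−0.0559·8/12) = 26.5229
Fair forward F* = (S − I)·e^(rT) = (672.90 − 26.5229)·e^0.055900 = 646.3771 × 1.057492 = 683.5386
Market A$705.95 > fair 683.5386: forward overpriced → cash-and-carry (borrow at r, buy the stock and collect the dividends, short the forward).
Profit at T = |F_mkt − F*| = |705.95 − 683.5386| = A$22.41 per share

A$22.41 per share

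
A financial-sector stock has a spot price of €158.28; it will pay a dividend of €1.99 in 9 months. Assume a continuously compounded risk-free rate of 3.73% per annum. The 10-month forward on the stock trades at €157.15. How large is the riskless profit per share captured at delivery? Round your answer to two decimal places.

PV(dividends) I = 1.99·e^(−0.0373·9/12) = 1.9351
Fair forward F* = (S − I)·e^(rT) = (158.28 − 1.9351)·e^0.031083 = 156.3449 × 1.031571 = 161.2809
Market €157.15 < fair 161.2809: forward underpriced → reverse cash-and-carry (short the stock, invest proceeds at r, pay the dividends, go long the forward).
Profit at T = |F_mkt − F*| = |157.15 − 161.2809| = €4.13 per share

€4.13 per share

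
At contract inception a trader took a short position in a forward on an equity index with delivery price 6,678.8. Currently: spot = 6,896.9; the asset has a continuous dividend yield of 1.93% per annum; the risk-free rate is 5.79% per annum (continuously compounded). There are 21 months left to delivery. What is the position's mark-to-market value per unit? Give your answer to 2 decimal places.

-632.62

Current fair forward for the remaining 21 months: F = S·e^((r − q)·T), (r − q) = 0.0579 − 0.0193 = 0.0386
F = 6896.9 · e^(0.0386 × 21/12) = 6896.9 × 1.06988375 = 7378.8812
Value of long forward = (F − K)·e^(−rT) = (7378.8812 − 6678.8) · e^(−0.0579·21/12)
= 700.0812 × 0.90363930 = 632.62
Short position value = −(long value) = -632.62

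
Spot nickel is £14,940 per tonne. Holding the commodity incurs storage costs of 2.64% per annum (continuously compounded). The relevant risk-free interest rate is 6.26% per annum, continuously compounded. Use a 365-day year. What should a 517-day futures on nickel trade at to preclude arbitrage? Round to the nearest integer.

£16,947 per tonne

Net carry = r + u − y = 0.0626 + 0.0264 − 0.0000 = 0.0890
F = S·e^((r+u−y)T) = 14940 · e^(0.0890 × 517/365) = 14940 · e^0.126063
= 14940 × 1.134354 = £16,947 per tonne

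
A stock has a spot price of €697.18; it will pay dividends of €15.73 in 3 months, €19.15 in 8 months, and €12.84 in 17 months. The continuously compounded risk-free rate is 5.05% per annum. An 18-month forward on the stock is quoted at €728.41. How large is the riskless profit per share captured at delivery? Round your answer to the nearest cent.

PV(dividends) I = 15.73·e^(−0.0505·3/12) + 19.15·e^(−0.0505·8/12) + 12.84·e^(−0.0505·17/12) = 46.0022
Fair forward F* = (S − I)·e^(rT) = (697.18 − 46.0022)·e^0.075750 = 651.1778 × 1.078693 = 702.4209
Market €728.41 > fair 702.4209: forward overpriced → cash-and-carry (borrow at r, buy the stock and collect the dividends, short the forward).
Profit at T = |F_mkt − F*| = |728.41 − 702.4209| = €25.99 per share

€25.99 per share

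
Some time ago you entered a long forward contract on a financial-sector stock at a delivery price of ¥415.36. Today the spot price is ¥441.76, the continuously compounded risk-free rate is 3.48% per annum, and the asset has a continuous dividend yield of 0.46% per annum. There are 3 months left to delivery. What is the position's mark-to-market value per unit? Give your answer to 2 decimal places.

¥29.49

Current fair forward for the remaining 3 months: F = S·e^((r − q)·T), (r − q) = 0.0348 − 0.0046 = 0.0302
F = 441.76 · e^(0.0302 × 3/12) = 441.76 × 1.007579 = 445.1081
Value of long forward = (F − K)·e^(−rT) = (445.1081 − 415.36) · e^(−0.0348·3/12)
= 29.7481 × 0.991338 = 29.49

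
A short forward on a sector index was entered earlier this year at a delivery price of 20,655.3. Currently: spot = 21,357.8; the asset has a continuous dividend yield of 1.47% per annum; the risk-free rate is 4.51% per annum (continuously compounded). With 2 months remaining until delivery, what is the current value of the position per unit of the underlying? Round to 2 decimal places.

-804.91

Current fair forward for the remaining 2 months: F = S·e^((r − q)·T), (r − q) = 0.0451 − 0.0147 = 0.0304
F = 21357.8 · e^(0.0304 × 2/12) = 21357.8 × 1.00507952 = 21466.2874
Value of long forward = (F − K)·e^(−rT) = (21466.2874 − 20655.3) · e^(−0.0451·2/12)
= 810.9874 × 0.99251151 = 804.91
Short position value = −(long value) = -804.91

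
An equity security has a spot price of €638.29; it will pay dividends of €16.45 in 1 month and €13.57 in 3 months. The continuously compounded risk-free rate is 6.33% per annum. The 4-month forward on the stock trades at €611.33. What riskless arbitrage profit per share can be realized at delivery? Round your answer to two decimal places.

€10.22 per share

PV(dividends) I = 16.45·e^(−0.0633·1/12) + 13.57·e^(−0.0633·3/12) = 29.7204
Fair forward F* = (S − I)·e^(rT) = (638.29 − 29.7204)·e^0.021100 = 608.5696 × 1.021324 = 621.5467
Market €611.33 < fair 621.5467: forward underpriced → reverse cash-and-carry (short the stock, invest proceeds at r, pay the dividends, go long the forward).
Profit at T = |F_mkt − F*| = |611.33 − 621.5467| = €10.22 per share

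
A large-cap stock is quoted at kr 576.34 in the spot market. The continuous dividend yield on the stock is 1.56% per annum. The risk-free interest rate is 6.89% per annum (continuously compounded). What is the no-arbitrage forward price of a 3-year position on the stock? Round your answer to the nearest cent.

kr 676.27

F = S·e^((r − q)T) = 576.34 · e^((0.0689 − 0.0156) × 3)
= 576.34 · e^0.159900 = 576.34 × 1.173394
F = kr 676.27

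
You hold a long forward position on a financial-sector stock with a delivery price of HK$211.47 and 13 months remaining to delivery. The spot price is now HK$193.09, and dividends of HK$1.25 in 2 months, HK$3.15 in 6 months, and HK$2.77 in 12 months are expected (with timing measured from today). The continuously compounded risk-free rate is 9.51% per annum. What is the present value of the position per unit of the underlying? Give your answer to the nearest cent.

-HK$4.43

PV(remaining dividends) I = 1.25·e^(−0.0951·2/12) + 3.15·e^(−0.0951·6/12) + 2.77·e^(−0.0951·12/12) = 6.7528
Current forward F = (S − I)·e^(rT) = (193.09 − 6.7528)·e^(0.0951·13/12) = 186.3372 × 1.108519 = 206.5583
Value (long) = (F − K)·e^(−rT) = (206.5583 − 211.47) × 0.902104 = -4.4309
Value = -HK$4.43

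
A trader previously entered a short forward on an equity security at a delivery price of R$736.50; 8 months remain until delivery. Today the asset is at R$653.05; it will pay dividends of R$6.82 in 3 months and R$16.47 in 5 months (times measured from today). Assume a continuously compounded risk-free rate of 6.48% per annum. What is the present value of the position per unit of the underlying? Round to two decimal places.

PV(remaining dividends) I = 6.82·e^(−0.0648·3/12) + 16.47·e^(−0.0648·5/12) = 22.7417
Current forward F = (S − I)·e^(rT) = (653.05 − 22.7417)·e^(0.0648·8/12) = 630.3083 × 1.044147 = 658.1345
Value (long) = (F − K)·e^(−rT) = (658.1345 − 736.50) × 0.957720 = -75.0522
Short position value = −(long value) = R$75.05

R$75.05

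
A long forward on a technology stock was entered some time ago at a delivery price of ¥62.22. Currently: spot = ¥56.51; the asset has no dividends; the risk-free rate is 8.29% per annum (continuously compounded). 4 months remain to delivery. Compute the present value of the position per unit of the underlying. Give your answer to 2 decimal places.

Current fair forward for the remaining 4 months: F = S·e^(r·T), r = 0.0829
F = 56.51 · e^(0.0829 × 4/12) = 56.51 × 1.028019 = 58.0934
Value of long forward = (F − K)·e^(−rT) = (58.0934 − 62.22) · e^(−0.0829·4/12)
= -4.1266 × 0.972745 = -4.01

-¥4.01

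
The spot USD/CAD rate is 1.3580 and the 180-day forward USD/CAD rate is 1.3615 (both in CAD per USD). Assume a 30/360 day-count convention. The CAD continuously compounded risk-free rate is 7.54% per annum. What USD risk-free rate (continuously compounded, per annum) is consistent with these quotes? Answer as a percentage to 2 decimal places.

7.03%

F = S·e^((r_CAD − r_USD)T) ⇒ r_USD = r_CAD − ln(F/S)/T
ln(1.3615/1.3580) = 0.002574; /(180/360) = 0.005148
r_USD = 0.0754 − 0.005148 = 0.070252
r_USD = 7.03%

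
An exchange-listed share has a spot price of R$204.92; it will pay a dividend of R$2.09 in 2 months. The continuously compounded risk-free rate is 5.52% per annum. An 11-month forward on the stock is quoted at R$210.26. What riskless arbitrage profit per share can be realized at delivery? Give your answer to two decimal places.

PV(dividends) I = 2.09·e^(−0.0552·2/12) = 2.0709
Fair forward F* = (S − I)·e^(rT) = (204.92 − 2.0709)·e^0.050600 = 202.8491 × 1.051902 = 213.3774
Market R$210.26 < fair 213.3774: forward underpriced → reverse cash-and-carry (short the stock, invest proceeds at r, pay the dividends, go long the forward).
Profit at T = |F_mkt − F*| = |210.26 − 213.3774| = R$3.12 per share

R$3.12 per share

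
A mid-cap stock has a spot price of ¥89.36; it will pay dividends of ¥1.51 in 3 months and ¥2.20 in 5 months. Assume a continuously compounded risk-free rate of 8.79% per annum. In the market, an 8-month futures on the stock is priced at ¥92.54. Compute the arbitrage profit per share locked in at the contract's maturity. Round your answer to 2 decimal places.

PV(dividends) I = 1.51·e^(−0.0879·3/12) + 2.20·e^(−0.0879·5/12) = 3.5981
Fair futures F* = (S − I)·e^(rT) = (89.36 − 3.5981)·e^0.058600 = 85.7619 × 1.060351 = 90.9377
Market ¥92.54 > fair 90.9377: forward overpriced → cash-and-carry (borrow at r, buy the stock and collect the dividends, short the forward).
Profit at T = |F_mkt − F*| = |92.54 − 90.9377| = ¥1.60 per share

¥1.60 per share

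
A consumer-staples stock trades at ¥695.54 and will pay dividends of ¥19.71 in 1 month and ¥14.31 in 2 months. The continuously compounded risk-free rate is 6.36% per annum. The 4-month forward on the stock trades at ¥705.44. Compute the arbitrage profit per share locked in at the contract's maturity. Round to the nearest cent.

PV(dividends) I = 19.71·e^(−0.0636·1/12) + 14.31·e^(−0.0636·2/12) = 33.7649
Fair forward F* = (S − I)·e^(rT) = (695.54 − 33.7649)·e^0.021200 = 661.7751 × 1.021426 = 675.9543
Market ¥705.44 > fair 675.9543: forward overpriced → cash-and-carry (borrow at r, buy the stock and collect the dividends, short the forward).
Profit at T = |F_mkt − F*| = |705.44 − 675.9543| = ¥29.49 per share

¥29.49 per share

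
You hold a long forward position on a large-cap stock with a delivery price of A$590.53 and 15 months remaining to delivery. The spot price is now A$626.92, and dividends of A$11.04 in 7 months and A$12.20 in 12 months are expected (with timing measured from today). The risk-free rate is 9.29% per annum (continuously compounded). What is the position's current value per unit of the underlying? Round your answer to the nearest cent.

PV(remaining dividends) I = 11.04·e^(−0.0929·7/12) + 12.20·e^(−0.0929·12/12) = 21.5753
Current forward F = (S − I)·e^(rT) = (626.92 − 21.5753)·e^(0.0929·15/12) = 605.3447 × 1.123136 = 679.8844
Value (long) = (F − K)·e^(−rT) = (679.8844 − 590.53) × 0.890364 = 79.5579
Value = A$79.56

A$79.56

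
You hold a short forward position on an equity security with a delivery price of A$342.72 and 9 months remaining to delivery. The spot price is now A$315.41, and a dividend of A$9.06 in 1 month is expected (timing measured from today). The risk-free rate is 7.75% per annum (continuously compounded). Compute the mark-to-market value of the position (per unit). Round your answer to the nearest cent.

PV(remaining dividends) I = 9.06·e^(−0.0775·1/12) = 9.0017
Current forward F = (S − I)·e^(rT) = (315.41 − 9.0017)·e^(0.0775·9/12) = 306.4083 × 1.059847 = 324.7459
Value (long) = (F − K)·e^(−rT) = (324.7459 − 342.72) × 0.943532 = -16.9591
Short position value = −(long value) = A$16.96

A$16.96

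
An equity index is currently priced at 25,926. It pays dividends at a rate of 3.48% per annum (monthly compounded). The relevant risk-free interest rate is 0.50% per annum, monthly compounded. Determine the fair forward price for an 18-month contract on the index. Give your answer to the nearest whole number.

F = S · (1+r/12)^(12T) / (1+q/12)^(12T)
= 25926 × 1.007527 / 1.053507 = 25926 × 0.956355
F = 24,794

24,794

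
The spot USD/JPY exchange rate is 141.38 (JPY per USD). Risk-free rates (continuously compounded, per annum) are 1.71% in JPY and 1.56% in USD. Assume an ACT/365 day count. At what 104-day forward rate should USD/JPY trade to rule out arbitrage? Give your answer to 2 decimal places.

141.44

F = S·e^((r_JPY − r_USD)T) = 141.38 · e^((0.0171 − 0.0156) × 104/365)
= 141.38 · e^0.000427 = 141.38 × 1.000427
F = 141.44 JPY per USD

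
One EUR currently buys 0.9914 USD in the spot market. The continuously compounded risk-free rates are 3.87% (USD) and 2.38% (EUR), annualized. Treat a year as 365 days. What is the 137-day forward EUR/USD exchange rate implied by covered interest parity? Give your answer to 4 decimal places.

F = S·e^((r_USD − r_EUR)T) = 0.9914 · e^((0.0387 − 0.0238) × 137/365)
= 0.9914 · e^0.005593 = 0.9914 × 1.005609
F = 0.9970 USD per EUR

0.9970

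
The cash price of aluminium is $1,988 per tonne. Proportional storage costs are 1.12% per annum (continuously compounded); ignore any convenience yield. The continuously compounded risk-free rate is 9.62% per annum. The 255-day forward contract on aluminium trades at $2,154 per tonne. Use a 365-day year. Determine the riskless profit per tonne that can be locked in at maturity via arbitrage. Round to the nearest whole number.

$11 per tonne

Fair forward: F* = S·e^(carry·T), with carry = (r + u) = 0.0962 + 0.0112 = 0.1074
F* = 1988 · e^(0.1074 × 255/365) = 1988 · e^0.075033 = 1988 × 1.077920 = $2142.9050
Market $2154 > fair $2142.9050: forward overpriced → cash-and-carry (buy spot, short the forward).
At maturity, profit = |F_mkt − F*| = |2154 − 2142.9050| = $11 per tonne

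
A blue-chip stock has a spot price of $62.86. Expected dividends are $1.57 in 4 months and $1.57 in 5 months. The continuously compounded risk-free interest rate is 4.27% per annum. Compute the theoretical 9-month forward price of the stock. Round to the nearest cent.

$61.71

PV(dividends) I = 1.57·e^(−0.0427·4/12) + 1.57·e^(−0.0427·5/12)
I = 1.5478 + 1.5423 = 3.0901
F = (S − I)·e^(rT) = (62.86 − 3.0901) · e^(0.0427·9/12)
= 59.7699 · e^0.032025 = 59.7699 × 1.032543 = $61.71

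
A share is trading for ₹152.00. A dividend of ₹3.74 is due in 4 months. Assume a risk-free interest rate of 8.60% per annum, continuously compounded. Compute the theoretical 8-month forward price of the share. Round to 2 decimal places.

PV(dividends) I = 3.74·e^(−0.0860·4/12)
I = 3.6343
F = (S − I)·e^(rT) = (152.00 − 3.6343) · e^(0.0860·8/12)
= 148.3657 · e^0.057333 = 148.3657 × 1.059008 = ₹157.12

₹157.12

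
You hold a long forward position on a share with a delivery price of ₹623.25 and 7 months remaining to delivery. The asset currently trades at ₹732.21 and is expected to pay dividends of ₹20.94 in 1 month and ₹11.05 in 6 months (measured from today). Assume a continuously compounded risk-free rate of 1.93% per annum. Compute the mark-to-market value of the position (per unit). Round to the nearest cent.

₹84.09

PV(remaining dividends) I = 20.94·e^(−0.0193·1/12) + 11.05·e^(−0.0193·6/12) = 31.8502
Current forward F = (S − I)·e^(rT) = (732.21 − 31.8502)·e^(0.0193·7/12) = 700.3598 × 1.011322 = 708.2893
Value (long) = (F − K)·e^(−rT) = (708.2893 − 623.25) × 0.988805 = 84.0873
Value = ₹84.09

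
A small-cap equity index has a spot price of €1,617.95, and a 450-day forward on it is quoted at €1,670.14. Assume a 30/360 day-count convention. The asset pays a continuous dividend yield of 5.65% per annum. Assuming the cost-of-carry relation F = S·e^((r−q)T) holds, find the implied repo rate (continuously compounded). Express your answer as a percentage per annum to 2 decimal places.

8.19%

From F = S·e^((r−q)T): (r − q) = ln(F/S)/T
ln(1670.14/1617.95) = ln(1.032257) = 0.031748
(r − q) = 0.031748 / (450/360) = 0.025398
r = ln(F/S)/T + q = 0.025398 + 0.0565 = 0.081898
r = 8.19%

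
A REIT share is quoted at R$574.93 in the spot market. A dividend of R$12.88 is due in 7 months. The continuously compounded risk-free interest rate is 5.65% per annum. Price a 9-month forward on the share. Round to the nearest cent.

R$586.81

PV(dividends) I = 12.88·e^(−0.0565·7/12)
I = 12.4624
F = (S − I)·e^(rT) = (574.93 − 12.4624) · e^(0.0565·9/12)
= 562.4676 · e^0.042375 = 562.4676 × 1.043286 = R$586.81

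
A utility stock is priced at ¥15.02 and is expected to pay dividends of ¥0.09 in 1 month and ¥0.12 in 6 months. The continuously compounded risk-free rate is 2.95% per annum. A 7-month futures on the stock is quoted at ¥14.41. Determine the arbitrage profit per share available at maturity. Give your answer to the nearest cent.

¥0.66 per share

PV(dividends) I = 0.09·e^(−0.0295·1/12) + 0.12·e^(−0.0295·6/12) = 0.2080
Fair futures F* = (S − I)·e^(rT) = (15.02 − 0.2080)·e^0.017208 = 14.8120 × 1.017357 = 15.0691
Market ¥14.41 < fair 15.0691: forward underpriced → reverse cash-and-carry (short the stock, invest proceeds at r, pay the dividends, go long the forward).
Profit at T = |F_mkt − F*| = |14.41 − 15.0691| = ¥0.66 per share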